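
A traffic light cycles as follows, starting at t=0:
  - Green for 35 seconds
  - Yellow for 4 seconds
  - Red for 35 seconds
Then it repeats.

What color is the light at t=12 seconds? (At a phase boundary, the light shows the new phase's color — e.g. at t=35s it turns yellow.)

Answer: green

Derivation:
Cycle length = 35 + 4 + 35 = 74s
t = 12, phase_t = 12 mod 74 = 12
12 < 35 (green end) → GREEN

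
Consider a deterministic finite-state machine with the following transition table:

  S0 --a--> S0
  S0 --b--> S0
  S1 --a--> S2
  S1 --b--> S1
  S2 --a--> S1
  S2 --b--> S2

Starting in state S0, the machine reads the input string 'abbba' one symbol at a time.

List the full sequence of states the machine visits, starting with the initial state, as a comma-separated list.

Answer: S0, S0, S0, S0, S0, S0

Derivation:
Start: S0
  read 'a': S0 --a--> S0
  read 'b': S0 --b--> S0
  read 'b': S0 --b--> S0
  read 'b': S0 --b--> S0
  read 'a': S0 --a--> S0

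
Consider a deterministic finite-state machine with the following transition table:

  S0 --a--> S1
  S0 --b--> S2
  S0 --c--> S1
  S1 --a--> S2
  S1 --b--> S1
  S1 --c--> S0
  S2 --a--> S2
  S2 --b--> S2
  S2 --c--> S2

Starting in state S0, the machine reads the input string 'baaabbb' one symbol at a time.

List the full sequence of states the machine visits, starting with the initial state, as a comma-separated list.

Answer: S0, S2, S2, S2, S2, S2, S2, S2

Derivation:
Start: S0
  read 'b': S0 --b--> S2
  read 'a': S2 --a--> S2
  read 'a': S2 --a--> S2
  read 'a': S2 --a--> S2
  read 'b': S2 --b--> S2
  read 'b': S2 --b--> S2
  read 'b': S2 --b--> S2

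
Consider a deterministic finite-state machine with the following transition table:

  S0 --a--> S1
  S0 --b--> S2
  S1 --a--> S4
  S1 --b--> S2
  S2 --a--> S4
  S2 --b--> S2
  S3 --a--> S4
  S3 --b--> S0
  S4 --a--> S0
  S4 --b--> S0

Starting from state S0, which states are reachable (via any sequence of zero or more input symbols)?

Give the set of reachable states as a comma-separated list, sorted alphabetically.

Answer: S0, S1, S2, S4

Derivation:
BFS from S0:
  visit S0: S0--a-->S1 (new), S0--b-->S2 (new)
  visit S1: S1--a-->S4 (new), S1--b-->S2 (seen)
  visit S2: S2--a-->S4 (seen), S2--b-->S2 (seen)
  visit S4: S4--a-->S0 (seen), S4--b-->S0 (seen)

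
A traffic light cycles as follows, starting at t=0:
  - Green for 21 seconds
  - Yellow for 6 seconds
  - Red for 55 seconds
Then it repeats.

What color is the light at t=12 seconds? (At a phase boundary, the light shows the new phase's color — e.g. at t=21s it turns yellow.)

Answer: green

Derivation:
Cycle length = 21 + 6 + 55 = 82s
t = 12, phase_t = 12 mod 82 = 12
12 < 21 (green end) → GREEN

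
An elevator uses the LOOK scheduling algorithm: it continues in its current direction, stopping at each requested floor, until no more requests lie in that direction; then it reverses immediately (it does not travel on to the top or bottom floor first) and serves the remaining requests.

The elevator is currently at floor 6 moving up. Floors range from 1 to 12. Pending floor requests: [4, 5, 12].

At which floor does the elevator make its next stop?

Current floor: 6, direction: up
Requests above: [12]
Requests below: [4, 5]
Moving up and requests lie above → nearest above is min([12]) = 12

Answer: 12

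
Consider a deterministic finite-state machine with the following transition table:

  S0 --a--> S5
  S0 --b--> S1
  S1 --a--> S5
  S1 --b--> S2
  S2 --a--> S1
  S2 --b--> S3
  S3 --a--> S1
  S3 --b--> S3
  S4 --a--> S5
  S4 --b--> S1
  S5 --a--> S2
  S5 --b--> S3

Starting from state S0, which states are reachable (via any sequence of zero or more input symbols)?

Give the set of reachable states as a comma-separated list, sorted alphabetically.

BFS from S0:
  visit S0: S0--a-->S5 (new), S0--b-->S1 (new)
  visit S5: S5--a-->S2 (new), S5--b-->S3 (new)
  visit S1: S1--a-->S5 (seen), S1--b-->S2 (seen)
  visit S2: S2--a-->S1 (seen), S2--b-->S3 (seen)
  visit S3: S3--a-->S1 (seen), S3--b-->S3 (seen)

Answer: S0, S1, S2, S3, S5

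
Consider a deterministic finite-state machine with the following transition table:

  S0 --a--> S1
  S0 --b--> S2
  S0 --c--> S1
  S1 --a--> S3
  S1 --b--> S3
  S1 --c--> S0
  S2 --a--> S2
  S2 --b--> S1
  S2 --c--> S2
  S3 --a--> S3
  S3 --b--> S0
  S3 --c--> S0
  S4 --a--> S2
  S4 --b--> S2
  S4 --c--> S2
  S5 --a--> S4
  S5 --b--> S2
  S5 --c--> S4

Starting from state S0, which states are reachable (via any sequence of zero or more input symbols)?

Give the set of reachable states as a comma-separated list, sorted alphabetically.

Answer: S0, S1, S2, S3

Derivation:
BFS from S0:
  visit S0: S0--a-->S1 (new), S0--b-->S2 (new), S0--c-->S1 (seen)
  visit S1: S1--a-->S3 (new), S1--b-->S3 (seen), S1--c-->S0 (seen)
  visit S2: S2--a-->S2 (seen), S2--b-->S1 (seen), S2--c-->S2 (seen)
  visit S3: S3--a-->S3 (seen), S3--b-->S0 (seen), S3--c-->S0 (seen)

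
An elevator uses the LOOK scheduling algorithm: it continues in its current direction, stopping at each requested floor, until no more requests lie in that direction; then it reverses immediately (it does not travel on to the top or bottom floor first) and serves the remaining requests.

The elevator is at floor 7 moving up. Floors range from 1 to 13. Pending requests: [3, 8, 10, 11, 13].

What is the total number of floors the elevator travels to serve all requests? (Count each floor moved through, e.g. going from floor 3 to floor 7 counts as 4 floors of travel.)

Start at floor 7 moving up, LOOK stop order: [8, 10, 11, 13, 3]
  7 → 8: |8-7| = 1, total = 1
  8 → 10: |10-8| = 2, total = 3
  10 → 11: |11-10| = 1, total = 4
  11 → 13: |13-11| = 2, total = 6
  13 → 3: |3-13| = 10, total = 16

Answer: 16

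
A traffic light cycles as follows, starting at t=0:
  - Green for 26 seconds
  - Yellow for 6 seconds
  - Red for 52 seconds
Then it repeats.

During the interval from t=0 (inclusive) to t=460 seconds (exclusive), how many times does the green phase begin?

Answer: 6

Derivation:
Cycle = 26+6+52 = 84s
green phase starts at t = k*84 + 0 for k=0,1,2,...
Need k*84+0 < 460 → k < 5.476
k ∈ {0, ..., 5} → 6 starts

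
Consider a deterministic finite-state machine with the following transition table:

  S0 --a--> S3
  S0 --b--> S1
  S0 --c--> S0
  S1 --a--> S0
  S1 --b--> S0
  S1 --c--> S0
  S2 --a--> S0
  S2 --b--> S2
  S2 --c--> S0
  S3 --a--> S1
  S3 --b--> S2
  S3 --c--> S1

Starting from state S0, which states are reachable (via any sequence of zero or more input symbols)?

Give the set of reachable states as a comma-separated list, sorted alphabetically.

BFS from S0:
  visit S0: S0--a-->S3 (new), S0--b-->S1 (new), S0--c-->S0 (seen)
  visit S3: S3--a-->S1 (seen), S3--b-->S2 (new), S3--c-->S1 (seen)
  visit S1: S1--a-->S0 (seen), S1--b-->S0 (seen), S1--c-->S0 (seen)
  visit S2: S2--a-->S0 (seen), S2--b-->S2 (seen), S2--c-->S0 (seen)

Answer: S0, S1, S2, S3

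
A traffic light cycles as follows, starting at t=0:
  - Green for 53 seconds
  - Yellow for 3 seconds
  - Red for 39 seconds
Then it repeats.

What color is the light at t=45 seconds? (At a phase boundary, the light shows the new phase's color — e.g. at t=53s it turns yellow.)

Answer: green

Derivation:
Cycle length = 53 + 3 + 39 = 95s
t = 45, phase_t = 45 mod 95 = 45
45 < 53 (green end) → GREEN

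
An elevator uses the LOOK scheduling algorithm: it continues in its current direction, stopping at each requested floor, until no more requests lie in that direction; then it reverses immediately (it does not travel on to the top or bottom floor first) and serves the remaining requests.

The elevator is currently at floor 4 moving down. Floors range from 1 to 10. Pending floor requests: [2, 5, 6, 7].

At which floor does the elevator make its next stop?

Answer: 2

Derivation:
Current floor: 4, direction: down
Requests above: [5, 6, 7]
Requests below: [2]
Moving down and requests lie below → nearest below is max([2]) = 2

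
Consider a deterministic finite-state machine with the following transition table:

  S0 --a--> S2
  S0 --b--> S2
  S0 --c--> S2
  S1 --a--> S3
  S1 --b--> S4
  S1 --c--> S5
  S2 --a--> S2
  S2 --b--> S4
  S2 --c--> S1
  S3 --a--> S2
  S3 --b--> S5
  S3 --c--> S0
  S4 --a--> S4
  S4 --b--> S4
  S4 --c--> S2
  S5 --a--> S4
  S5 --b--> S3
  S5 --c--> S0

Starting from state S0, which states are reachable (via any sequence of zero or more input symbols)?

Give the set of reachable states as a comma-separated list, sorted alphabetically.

Answer: S0, S1, S2, S3, S4, S5

Derivation:
BFS from S0:
  visit S0: S0--a-->S2 (new), S0--b-->S2 (seen), S0--c-->S2 (seen)
  visit S2: S2--a-->S2 (seen), S2--b-->S4 (new), S2--c-->S1 (new)
  visit S4: S4--a-->S4 (seen), S4--b-->S4 (seen), S4--c-->S2 (seen)
  visit S1: S1--a-->S3 (new), S1--b-->S4 (seen), S1--c-->S5 (new)
  visit S3: S3--a-->S2 (seen), S3--b-->S5 (seen), S3--c-->S0 (seen)
  visit S5: S5--a-->S4 (seen), S5--b-->S3 (seen), S5--c-->S0 (seen)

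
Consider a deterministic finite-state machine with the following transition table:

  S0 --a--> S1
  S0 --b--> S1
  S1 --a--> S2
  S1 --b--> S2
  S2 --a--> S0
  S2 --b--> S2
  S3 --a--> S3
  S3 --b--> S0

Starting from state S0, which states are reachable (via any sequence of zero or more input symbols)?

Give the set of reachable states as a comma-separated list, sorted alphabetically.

BFS from S0:
  visit S0: S0--a-->S1 (new), S0--b-->S1 (seen)
  visit S1: S1--a-->S2 (new), S1--b-->S2 (seen)
  visit S2: S2--a-->S0 (seen), S2--b-->S2 (seen)

Answer: S0, S1, S2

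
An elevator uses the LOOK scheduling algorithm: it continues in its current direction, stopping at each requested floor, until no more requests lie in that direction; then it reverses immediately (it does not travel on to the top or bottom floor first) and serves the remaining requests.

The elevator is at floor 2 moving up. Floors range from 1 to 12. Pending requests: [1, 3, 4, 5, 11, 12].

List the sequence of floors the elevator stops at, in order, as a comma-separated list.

Answer: 3, 4, 5, 11, 12, 1

Derivation:
Current: 2, moving UP
Serve above first (ascending): [3, 4, 5, 11, 12]
Then reverse, serve below (descending): [1]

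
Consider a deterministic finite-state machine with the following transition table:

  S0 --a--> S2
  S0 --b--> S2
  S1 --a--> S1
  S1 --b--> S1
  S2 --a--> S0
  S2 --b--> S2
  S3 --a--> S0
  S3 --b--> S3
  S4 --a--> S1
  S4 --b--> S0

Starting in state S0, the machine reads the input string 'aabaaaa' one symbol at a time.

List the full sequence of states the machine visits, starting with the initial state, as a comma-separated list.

Answer: S0, S2, S0, S2, S0, S2, S0, S2

Derivation:
Start: S0
  read 'a': S0 --a--> S2
  read 'a': S2 --a--> S0
  read 'b': S0 --b--> S2
  read 'a': S2 --a--> S0
  read 'a': S0 --a--> S2
  read 'a': S2 --a--> S0
  read 'a': S0 --a--> S2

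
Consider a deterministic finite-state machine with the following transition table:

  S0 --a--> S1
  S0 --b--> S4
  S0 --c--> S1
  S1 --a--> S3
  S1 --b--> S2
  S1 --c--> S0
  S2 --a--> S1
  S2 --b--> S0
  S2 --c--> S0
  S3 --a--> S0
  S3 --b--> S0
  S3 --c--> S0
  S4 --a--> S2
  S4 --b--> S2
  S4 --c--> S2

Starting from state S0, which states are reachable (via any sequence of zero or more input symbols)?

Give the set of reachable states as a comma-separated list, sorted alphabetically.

Answer: S0, S1, S2, S3, S4

Derivation:
BFS from S0:
  visit S0: S0--a-->S1 (new), S0--b-->S4 (new), S0--c-->S1 (seen)
  visit S1: S1--a-->S3 (new), S1--b-->S2 (new), S1--c-->S0 (seen)
  visit S4: S4--a-->S2 (seen), S4--b-->S2 (seen), S4--c-->S2 (seen)
  visit S3: S3--a-->S0 (seen), S3--b-->S0 (seen), S3--c-->S0 (seen)
  visit S2: S2--a-->S1 (seen), S2--b-->S0 (seen), S2--c-->S0 (seen)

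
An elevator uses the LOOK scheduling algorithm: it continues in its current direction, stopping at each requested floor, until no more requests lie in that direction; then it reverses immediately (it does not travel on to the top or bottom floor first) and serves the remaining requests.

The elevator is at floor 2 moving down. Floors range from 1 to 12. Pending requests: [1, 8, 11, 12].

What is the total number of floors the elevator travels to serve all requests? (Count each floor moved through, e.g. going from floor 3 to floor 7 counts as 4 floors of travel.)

Answer: 12

Derivation:
Start at floor 2 moving down, LOOK stop order: [1, 8, 11, 12]
  2 → 1: |1-2| = 1, total = 1
  1 → 8: |8-1| = 7, total = 8
  8 → 11: |11-8| = 3, total = 11
  11 → 12: |12-11| = 1, total = 12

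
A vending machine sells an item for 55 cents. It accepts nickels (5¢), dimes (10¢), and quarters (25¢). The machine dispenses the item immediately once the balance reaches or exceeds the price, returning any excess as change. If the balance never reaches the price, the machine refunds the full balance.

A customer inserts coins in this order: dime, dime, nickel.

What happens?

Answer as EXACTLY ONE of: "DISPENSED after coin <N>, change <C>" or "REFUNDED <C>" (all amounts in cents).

Answer: REFUNDED 25

Derivation:
Price: 55¢
Coin 1 (dime, 10¢): balance = 10¢
Coin 2 (dime, 10¢): balance = 20¢
Coin 3 (nickel, 5¢): balance = 25¢
All coins inserted, balance 25¢ < price 55¢ → REFUND 25¢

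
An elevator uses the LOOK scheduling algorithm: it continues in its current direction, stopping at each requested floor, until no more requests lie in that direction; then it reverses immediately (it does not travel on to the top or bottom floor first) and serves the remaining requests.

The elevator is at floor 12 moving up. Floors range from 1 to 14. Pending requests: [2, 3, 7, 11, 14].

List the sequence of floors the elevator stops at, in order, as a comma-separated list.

Answer: 14, 11, 7, 3, 2

Derivation:
Current: 12, moving UP
Serve above first (ascending): [14]
Then reverse, serve below (descending): [11, 7, 3, 2]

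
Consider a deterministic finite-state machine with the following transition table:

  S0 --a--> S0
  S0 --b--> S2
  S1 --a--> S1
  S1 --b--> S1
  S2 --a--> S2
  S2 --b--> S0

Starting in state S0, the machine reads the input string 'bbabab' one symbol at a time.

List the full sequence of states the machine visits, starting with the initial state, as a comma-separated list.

Answer: S0, S2, S0, S0, S2, S2, S0

Derivation:
Start: S0
  read 'b': S0 --b--> S2
  read 'b': S2 --b--> S0
  read 'a': S0 --a--> S0
  read 'b': S0 --b--> S2
  read 'a': S2 --a--> S2
  read 'b': S2 --b--> S0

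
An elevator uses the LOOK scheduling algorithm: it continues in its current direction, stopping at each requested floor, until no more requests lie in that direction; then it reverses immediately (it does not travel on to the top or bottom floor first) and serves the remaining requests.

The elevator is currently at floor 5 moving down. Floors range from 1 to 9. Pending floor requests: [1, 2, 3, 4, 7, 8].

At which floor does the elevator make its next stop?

Answer: 4

Derivation:
Current floor: 5, direction: down
Requests above: [7, 8]
Requests below: [1, 2, 3, 4]
Moving down and requests lie below → nearest below is max([1, 2, 3, 4]) = 4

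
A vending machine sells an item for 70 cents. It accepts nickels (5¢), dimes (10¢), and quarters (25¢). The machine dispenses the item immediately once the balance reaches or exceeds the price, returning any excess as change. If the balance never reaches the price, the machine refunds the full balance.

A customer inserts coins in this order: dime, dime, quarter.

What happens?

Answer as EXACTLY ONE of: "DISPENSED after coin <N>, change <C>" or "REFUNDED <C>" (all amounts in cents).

Answer: REFUNDED 45

Derivation:
Price: 70¢
Coin 1 (dime, 10¢): balance = 10¢
Coin 2 (dime, 10¢): balance = 20¢
Coin 3 (quarter, 25¢): balance = 45¢
All coins inserted, balance 45¢ < price 70¢ → REFUND 45¢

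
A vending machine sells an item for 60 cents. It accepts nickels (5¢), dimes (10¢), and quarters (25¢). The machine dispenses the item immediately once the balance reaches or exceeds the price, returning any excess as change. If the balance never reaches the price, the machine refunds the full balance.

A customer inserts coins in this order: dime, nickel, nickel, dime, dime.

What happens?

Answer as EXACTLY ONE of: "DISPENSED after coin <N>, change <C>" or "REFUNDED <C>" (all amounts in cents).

Price: 60¢
Coin 1 (dime, 10¢): balance = 10¢
Coin 2 (nickel, 5¢): balance = 15¢
Coin 3 (nickel, 5¢): balance = 20¢
Coin 4 (dime, 10¢): balance = 30¢
Coin 5 (dime, 10¢): balance = 40¢
All coins inserted, balance 40¢ < price 60¢ → REFUND 40¢

Answer: REFUNDED 40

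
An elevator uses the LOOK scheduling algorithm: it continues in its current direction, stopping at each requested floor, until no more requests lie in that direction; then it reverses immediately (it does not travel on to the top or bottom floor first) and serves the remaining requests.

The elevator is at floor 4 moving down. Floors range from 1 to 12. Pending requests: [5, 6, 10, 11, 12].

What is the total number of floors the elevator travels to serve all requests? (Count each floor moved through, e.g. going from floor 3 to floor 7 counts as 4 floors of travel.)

Start at floor 4 moving down, LOOK stop order: [5, 6, 10, 11, 12]
  4 → 5: |5-4| = 1, total = 1
  5 → 6: |6-5| = 1, total = 2
  6 → 10: |10-6| = 4, total = 6
  10 → 11: |11-10| = 1, total = 7
  11 → 12: |12-11| = 1, total = 8

Answer: 8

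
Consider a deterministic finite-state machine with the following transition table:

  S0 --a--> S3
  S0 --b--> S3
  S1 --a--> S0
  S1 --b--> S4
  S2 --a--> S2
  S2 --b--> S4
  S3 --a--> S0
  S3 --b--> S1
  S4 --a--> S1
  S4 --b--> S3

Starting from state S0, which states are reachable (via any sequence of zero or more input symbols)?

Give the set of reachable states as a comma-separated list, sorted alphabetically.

Answer: S0, S1, S3, S4

Derivation:
BFS from S0:
  visit S0: S0--a-->S3 (new), S0--b-->S3 (seen)
  visit S3: S3--a-->S0 (seen), S3--b-->S1 (new)
  visit S1: S1--a-->S0 (seen), S1--b-->S4 (new)
  visit S4: S4--a-->S1 (seen), S4--b-->S3 (seen)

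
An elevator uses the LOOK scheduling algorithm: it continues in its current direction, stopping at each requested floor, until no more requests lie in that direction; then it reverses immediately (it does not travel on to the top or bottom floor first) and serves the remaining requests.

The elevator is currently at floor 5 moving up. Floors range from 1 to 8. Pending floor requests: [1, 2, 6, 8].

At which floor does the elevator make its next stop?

Current floor: 5, direction: up
Requests above: [6, 8]
Requests below: [1, 2]
Moving up and requests lie above → nearest above is min([6, 8]) = 6

Answer: 6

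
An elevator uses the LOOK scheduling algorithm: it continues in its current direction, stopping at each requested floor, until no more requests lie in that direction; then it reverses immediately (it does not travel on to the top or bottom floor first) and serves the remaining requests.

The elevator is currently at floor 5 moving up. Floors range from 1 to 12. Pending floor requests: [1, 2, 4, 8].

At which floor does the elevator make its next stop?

Current floor: 5, direction: up
Requests above: [8]
Requests below: [1, 2, 4]
Moving up and requests lie above → nearest above is min([8]) = 8

Answer: 8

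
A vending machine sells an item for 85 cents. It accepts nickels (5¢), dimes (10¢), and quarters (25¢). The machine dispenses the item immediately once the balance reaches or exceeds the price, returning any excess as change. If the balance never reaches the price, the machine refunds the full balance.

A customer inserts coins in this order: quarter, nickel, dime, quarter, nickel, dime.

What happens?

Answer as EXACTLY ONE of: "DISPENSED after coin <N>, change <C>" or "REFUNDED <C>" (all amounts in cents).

Price: 85¢
Coin 1 (quarter, 25¢): balance = 25¢
Coin 2 (nickel, 5¢): balance = 30¢
Coin 3 (dime, 10¢): balance = 40¢
Coin 4 (quarter, 25¢): balance = 65¢
Coin 5 (nickel, 5¢): balance = 70¢
Coin 6 (dime, 10¢): balance = 80¢
All coins inserted, balance 80¢ < price 85¢ → REFUND 80¢

Answer: REFUNDED 80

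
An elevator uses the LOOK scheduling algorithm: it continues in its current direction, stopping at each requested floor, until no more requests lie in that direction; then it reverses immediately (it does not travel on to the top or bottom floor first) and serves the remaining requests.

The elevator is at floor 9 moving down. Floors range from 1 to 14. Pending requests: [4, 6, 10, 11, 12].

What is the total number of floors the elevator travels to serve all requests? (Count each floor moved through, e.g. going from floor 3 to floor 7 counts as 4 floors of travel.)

Answer: 13

Derivation:
Start at floor 9 moving down, LOOK stop order: [6, 4, 10, 11, 12]
  9 → 6: |6-9| = 3, total = 3
  6 → 4: |4-6| = 2, total = 5
  4 → 10: |10-4| = 6, total = 11
  10 → 11: |11-10| = 1, total = 12
  11 → 12: |12-11| = 1, total = 13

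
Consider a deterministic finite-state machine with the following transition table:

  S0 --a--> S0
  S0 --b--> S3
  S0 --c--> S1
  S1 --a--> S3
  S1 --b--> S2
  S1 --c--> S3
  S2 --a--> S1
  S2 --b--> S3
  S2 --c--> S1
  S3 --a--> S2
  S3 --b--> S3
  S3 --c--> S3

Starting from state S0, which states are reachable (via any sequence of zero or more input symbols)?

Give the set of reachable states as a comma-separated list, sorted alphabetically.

Answer: S0, S1, S2, S3

Derivation:
BFS from S0:
  visit S0: S0--a-->S0 (seen), S0--b-->S3 (new), S0--c-->S1 (new)
  visit S3: S3--a-->S2 (new), S3--b-->S3 (seen), S3--c-->S3 (seen)
  visit S1: S1--a-->S3 (seen), S1--b-->S2 (seen), S1--c-->S3 (seen)
  visit S2: S2--a-->S1 (seen), S2--b-->S3 (seen), S2--c-->S1 (seen)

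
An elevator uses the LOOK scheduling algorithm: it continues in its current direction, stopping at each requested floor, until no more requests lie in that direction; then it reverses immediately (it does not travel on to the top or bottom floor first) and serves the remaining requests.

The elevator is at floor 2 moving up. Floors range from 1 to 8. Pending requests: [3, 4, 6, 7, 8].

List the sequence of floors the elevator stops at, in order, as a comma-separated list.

Answer: 3, 4, 6, 7, 8

Derivation:
Current: 2, moving UP
Serve above first (ascending): [3, 4, 6, 7, 8]
Then reverse, serve below (descending): []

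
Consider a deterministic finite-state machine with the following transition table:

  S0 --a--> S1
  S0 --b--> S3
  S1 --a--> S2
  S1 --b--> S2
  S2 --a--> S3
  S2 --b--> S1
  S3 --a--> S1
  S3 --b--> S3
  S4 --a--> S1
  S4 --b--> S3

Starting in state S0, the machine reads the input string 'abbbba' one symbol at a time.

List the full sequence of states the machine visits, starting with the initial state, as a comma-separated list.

Answer: S0, S1, S2, S1, S2, S1, S2

Derivation:
Start: S0
  read 'a': S0 --a--> S1
  read 'b': S1 --b--> S2
  read 'b': S2 --b--> S1
  read 'b': S1 --b--> S2
  read 'b': S2 --b--> S1
  read 'a': S1 --a--> S2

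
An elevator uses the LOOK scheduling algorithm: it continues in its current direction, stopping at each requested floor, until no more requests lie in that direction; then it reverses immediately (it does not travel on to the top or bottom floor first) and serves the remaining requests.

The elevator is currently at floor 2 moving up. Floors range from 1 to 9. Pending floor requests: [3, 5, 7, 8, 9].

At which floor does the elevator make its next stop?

Answer: 3

Derivation:
Current floor: 2, direction: up
Requests above: [3, 5, 7, 8, 9]
Requests below: []
Moving up and requests lie above → nearest above is min([3, 5, 7, 8, 9]) = 3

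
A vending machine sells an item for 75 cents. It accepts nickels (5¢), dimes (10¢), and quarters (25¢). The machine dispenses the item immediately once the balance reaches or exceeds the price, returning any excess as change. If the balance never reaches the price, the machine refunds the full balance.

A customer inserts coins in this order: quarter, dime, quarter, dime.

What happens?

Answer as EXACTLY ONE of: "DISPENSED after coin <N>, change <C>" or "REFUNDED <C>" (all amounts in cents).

Price: 75¢
Coin 1 (quarter, 25¢): balance = 25¢
Coin 2 (dime, 10¢): balance = 35¢
Coin 3 (quarter, 25¢): balance = 60¢
Coin 4 (dime, 10¢): balance = 70¢
All coins inserted, balance 70¢ < price 75¢ → REFUND 70¢

Answer: REFUNDED 70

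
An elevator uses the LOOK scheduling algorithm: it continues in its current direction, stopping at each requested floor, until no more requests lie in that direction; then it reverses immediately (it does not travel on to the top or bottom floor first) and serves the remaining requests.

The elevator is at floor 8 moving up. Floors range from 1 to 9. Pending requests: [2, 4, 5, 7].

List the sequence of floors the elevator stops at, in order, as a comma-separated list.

Answer: 7, 5, 4, 2

Derivation:
Current: 8, moving UP
Serve above first (ascending): []
Then reverse, serve below (descending): [7, 5, 4, 2]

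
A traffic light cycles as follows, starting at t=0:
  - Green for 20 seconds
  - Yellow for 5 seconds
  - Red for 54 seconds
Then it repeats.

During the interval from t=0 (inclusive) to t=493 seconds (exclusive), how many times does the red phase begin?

Cycle = 20+5+54 = 79s
red phase starts at t = k*79 + 25 for k=0,1,2,...
Need k*79+25 < 493 → k < 5.924
k ∈ {0, ..., 5} → 6 starts

Answer: 6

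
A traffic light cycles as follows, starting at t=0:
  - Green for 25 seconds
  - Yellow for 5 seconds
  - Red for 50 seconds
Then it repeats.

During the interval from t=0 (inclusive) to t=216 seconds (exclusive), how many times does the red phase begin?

Answer: 3

Derivation:
Cycle = 25+5+50 = 80s
red phase starts at t = k*80 + 30 for k=0,1,2,...
Need k*80+30 < 216 → k < 2.325
k ∈ {0, ..., 2} → 3 starts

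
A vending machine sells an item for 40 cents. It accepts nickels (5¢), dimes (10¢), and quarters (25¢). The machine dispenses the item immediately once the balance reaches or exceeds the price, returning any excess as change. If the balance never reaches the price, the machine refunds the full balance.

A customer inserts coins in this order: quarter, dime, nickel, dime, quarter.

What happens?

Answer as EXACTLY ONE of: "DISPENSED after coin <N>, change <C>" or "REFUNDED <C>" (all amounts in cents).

Answer: DISPENSED after coin 3, change 0

Derivation:
Price: 40¢
Coin 1 (quarter, 25¢): balance = 25¢
Coin 2 (dime, 10¢): balance = 35¢
Coin 3 (nickel, 5¢): balance = 40¢
  → balance >= price → DISPENSE, change = 40 - 40 = 0¢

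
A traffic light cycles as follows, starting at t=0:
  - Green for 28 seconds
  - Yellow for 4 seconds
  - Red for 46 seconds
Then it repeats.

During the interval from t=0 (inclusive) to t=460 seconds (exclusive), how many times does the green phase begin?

Cycle = 28+4+46 = 78s
green phase starts at t = k*78 + 0 for k=0,1,2,...
Need k*78+0 < 460 → k < 5.897
k ∈ {0, ..., 5} → 6 starts

Answer: 6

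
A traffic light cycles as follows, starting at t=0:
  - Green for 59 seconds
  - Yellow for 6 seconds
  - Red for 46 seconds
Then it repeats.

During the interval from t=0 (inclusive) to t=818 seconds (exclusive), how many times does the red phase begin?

Answer: 7

Derivation:
Cycle = 59+6+46 = 111s
red phase starts at t = k*111 + 65 for k=0,1,2,...
Need k*111+65 < 818 → k < 6.784
k ∈ {0, ..., 6} → 7 starts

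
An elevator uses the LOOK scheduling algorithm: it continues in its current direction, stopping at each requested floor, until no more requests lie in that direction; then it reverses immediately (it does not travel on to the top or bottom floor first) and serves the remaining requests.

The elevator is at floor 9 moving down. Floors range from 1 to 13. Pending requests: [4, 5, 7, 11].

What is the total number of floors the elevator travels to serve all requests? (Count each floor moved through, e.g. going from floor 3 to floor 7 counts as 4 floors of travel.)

Start at floor 9 moving down, LOOK stop order: [7, 5, 4, 11]
  9 → 7: |7-9| = 2, total = 2
  7 → 5: |5-7| = 2, total = 4
  5 → 4: |4-5| = 1, total = 5
  4 → 11: |11-4| = 7, total = 12

Answer: 12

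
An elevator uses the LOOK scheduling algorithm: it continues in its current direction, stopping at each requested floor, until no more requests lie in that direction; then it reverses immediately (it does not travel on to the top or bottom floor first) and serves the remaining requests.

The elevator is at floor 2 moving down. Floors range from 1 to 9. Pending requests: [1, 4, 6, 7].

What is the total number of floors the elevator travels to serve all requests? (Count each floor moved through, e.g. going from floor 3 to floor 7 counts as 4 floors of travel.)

Answer: 7

Derivation:
Start at floor 2 moving down, LOOK stop order: [1, 4, 6, 7]
  2 → 1: |1-2| = 1, total = 1
  1 → 4: |4-1| = 3, total = 4
  4 → 6: |6-4| = 2, total = 6
  6 → 7: |7-6| = 1, total = 7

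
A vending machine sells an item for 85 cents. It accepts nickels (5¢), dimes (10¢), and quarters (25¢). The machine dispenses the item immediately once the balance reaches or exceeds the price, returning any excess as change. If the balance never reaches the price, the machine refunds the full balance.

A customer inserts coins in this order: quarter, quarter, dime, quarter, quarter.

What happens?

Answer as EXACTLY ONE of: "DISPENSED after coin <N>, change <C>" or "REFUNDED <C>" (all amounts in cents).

Price: 85¢
Coin 1 (quarter, 25¢): balance = 25¢
Coin 2 (quarter, 25¢): balance = 50¢
Coin 3 (dime, 10¢): balance = 60¢
Coin 4 (quarter, 25¢): balance = 85¢
  → balance >= price → DISPENSE, change = 85 - 85 = 0¢

Answer: DISPENSED after coin 4, change 0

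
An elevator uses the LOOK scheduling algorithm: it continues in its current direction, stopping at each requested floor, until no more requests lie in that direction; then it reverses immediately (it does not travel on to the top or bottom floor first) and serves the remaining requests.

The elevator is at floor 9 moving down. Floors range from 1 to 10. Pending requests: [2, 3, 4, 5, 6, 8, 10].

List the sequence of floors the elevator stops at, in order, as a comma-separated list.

Answer: 8, 6, 5, 4, 3, 2, 10

Derivation:
Current: 9, moving DOWN
Serve below first (descending): [8, 6, 5, 4, 3, 2]
Then reverse, serve above (ascending): [10]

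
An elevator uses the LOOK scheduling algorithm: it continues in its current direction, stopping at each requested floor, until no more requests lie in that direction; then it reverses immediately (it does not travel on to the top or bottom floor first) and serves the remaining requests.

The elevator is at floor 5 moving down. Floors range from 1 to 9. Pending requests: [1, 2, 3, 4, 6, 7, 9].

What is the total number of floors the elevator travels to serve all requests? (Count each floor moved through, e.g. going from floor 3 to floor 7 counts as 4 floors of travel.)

Start at floor 5 moving down, LOOK stop order: [4, 3, 2, 1, 6, 7, 9]
  5 → 4: |4-5| = 1, total = 1
  4 → 3: |3-4| = 1, total = 2
  3 → 2: |2-3| = 1, total = 3
  2 → 1: |1-2| = 1, total = 4
  1 → 6: |6-1| = 5, total = 9
  6 → 7: |7-6| = 1, total = 10
  7 → 9: |9-7| = 2, total = 12

Answer: 12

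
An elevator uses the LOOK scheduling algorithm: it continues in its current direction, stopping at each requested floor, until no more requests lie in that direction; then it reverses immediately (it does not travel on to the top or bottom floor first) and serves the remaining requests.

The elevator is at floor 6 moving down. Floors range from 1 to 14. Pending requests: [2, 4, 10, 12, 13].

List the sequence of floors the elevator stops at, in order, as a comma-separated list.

Answer: 4, 2, 10, 12, 13

Derivation:
Current: 6, moving DOWN
Serve below first (descending): [4, 2]
Then reverse, serve above (ascending): [10, 12, 13]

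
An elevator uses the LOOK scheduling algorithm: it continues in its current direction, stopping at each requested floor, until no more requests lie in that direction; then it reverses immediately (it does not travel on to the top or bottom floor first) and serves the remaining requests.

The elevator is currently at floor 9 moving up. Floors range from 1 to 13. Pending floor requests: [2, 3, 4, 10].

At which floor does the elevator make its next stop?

Answer: 10

Derivation:
Current floor: 9, direction: up
Requests above: [10]
Requests below: [2, 3, 4]
Moving up and requests lie above → nearest above is min([10]) = 10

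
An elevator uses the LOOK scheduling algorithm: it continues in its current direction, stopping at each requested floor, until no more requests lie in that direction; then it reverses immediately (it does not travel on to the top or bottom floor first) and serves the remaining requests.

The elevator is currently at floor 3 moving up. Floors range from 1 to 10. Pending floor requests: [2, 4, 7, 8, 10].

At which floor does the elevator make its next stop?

Current floor: 3, direction: up
Requests above: [4, 7, 8, 10]
Requests below: [2]
Moving up and requests lie above → nearest above is min([4, 7, 8, 10]) = 4

Answer: 4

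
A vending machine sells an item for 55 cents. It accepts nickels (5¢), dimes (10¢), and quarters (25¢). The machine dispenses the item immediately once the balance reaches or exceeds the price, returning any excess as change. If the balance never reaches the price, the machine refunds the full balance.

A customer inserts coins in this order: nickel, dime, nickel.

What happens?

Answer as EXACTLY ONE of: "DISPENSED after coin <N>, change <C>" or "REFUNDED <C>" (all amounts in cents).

Answer: REFUNDED 20

Derivation:
Price: 55¢
Coin 1 (nickel, 5¢): balance = 5¢
Coin 2 (dime, 10¢): balance = 15¢
Coin 3 (nickel, 5¢): balance = 20¢
All coins inserted, balance 20¢ < price 55¢ → REFUND 20¢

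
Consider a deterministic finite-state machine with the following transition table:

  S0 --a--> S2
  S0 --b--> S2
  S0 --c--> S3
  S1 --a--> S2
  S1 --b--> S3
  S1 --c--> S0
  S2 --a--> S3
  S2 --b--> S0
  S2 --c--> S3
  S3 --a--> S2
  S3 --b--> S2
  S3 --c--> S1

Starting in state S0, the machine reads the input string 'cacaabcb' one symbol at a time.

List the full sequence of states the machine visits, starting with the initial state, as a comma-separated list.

Start: S0
  read 'c': S0 --c--> S3
  read 'a': S3 --a--> S2
  read 'c': S2 --c--> S3
  read 'a': S3 --a--> S2
  read 'a': S2 --a--> S3
  read 'b': S3 --b--> S2
  read 'c': S2 --c--> S3
  read 'b': S3 --b--> S2

Answer: S0, S3, S2, S3, S2, S3, S2, S3, S2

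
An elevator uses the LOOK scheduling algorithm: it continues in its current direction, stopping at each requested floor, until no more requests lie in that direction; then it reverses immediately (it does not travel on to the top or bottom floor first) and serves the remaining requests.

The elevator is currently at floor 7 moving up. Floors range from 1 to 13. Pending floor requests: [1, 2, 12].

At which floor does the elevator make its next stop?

Current floor: 7, direction: up
Requests above: [12]
Requests below: [1, 2]
Moving up and requests lie above → nearest above is min([12]) = 12

Answer: 12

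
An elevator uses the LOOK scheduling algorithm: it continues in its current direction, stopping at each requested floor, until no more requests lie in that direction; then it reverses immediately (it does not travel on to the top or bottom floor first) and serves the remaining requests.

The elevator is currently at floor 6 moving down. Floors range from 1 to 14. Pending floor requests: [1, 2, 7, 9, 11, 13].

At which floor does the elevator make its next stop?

Current floor: 6, direction: down
Requests above: [7, 9, 11, 13]
Requests below: [1, 2]
Moving down and requests lie below → nearest below is max([1, 2]) = 2

Answer: 2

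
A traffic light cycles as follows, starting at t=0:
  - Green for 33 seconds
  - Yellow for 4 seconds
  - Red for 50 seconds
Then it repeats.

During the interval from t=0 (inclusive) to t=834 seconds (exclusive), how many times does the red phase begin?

Answer: 10

Derivation:
Cycle = 33+4+50 = 87s
red phase starts at t = k*87 + 37 for k=0,1,2,...
Need k*87+37 < 834 → k < 9.161
k ∈ {0, ..., 9} → 10 starts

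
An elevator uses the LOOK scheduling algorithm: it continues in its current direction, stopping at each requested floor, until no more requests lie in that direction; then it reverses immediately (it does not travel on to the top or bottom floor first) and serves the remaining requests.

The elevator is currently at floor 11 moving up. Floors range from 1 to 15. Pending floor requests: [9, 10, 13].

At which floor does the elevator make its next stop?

Answer: 13

Derivation:
Current floor: 11, direction: up
Requests above: [13]
Requests below: [9, 10]
Moving up and requests lie above → nearest above is min([13]) = 13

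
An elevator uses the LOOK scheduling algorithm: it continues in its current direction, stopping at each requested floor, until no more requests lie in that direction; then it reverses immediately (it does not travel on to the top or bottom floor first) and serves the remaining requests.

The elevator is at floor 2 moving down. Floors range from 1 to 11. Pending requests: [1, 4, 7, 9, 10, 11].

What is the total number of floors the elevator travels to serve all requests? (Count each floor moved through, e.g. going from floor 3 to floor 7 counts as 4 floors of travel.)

Start at floor 2 moving down, LOOK stop order: [1, 4, 7, 9, 10, 11]
  2 → 1: |1-2| = 1, total = 1
  1 → 4: |4-1| = 3, total = 4
  4 → 7: |7-4| = 3, total = 7
  7 → 9: |9-7| = 2, total = 9
  9 → 10: |10-9| = 1, total = 10
  10 → 11: |11-10| = 1, total = 11

Answer: 11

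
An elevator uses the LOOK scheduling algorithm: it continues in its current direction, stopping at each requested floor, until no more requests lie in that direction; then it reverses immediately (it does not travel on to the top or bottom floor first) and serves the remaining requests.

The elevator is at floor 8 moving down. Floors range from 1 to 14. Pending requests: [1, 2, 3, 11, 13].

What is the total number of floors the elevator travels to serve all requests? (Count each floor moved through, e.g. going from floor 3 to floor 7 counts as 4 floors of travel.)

Answer: 19

Derivation:
Start at floor 8 moving down, LOOK stop order: [3, 2, 1, 11, 13]
  8 → 3: |3-8| = 5, total = 5
  3 → 2: |2-3| = 1, total = 6
  2 → 1: |1-2| = 1, total = 7
  1 → 11: |11-1| = 10, total = 17
  11 → 13: |13-11| = 2, total = 19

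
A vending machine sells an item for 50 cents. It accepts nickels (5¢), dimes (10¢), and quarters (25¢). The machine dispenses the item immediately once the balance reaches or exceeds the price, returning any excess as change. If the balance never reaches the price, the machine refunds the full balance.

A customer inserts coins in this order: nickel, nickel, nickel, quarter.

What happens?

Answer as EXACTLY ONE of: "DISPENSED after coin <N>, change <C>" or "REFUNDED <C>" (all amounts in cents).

Answer: REFUNDED 40

Derivation:
Price: 50¢
Coin 1 (nickel, 5¢): balance = 5¢
Coin 2 (nickel, 5¢): balance = 10¢
Coin 3 (nickel, 5¢): balance = 15¢
Coin 4 (quarter, 25¢): balance = 40¢
All coins inserted, balance 40¢ < price 50¢ → REFUND 40¢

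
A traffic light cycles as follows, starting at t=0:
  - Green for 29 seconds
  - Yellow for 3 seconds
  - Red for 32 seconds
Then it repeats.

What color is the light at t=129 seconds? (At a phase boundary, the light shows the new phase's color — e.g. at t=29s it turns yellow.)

Answer: green

Derivation:
Cycle length = 29 + 3 + 32 = 64s
t = 129, phase_t = 129 mod 64 = 1
1 < 29 (green end) → GREEN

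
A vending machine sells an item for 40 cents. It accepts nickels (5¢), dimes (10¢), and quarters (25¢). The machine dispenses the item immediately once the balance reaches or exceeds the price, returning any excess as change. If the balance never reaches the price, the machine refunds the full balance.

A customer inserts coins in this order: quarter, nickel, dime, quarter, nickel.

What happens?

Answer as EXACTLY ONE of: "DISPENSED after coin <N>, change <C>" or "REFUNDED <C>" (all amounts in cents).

Answer: DISPENSED after coin 3, change 0

Derivation:
Price: 40¢
Coin 1 (quarter, 25¢): balance = 25¢
Coin 2 (nickel, 5¢): balance = 30¢
Coin 3 (dime, 10¢): balance = 40¢
  → balance >= price → DISPENSE, change = 40 - 40 = 0¢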